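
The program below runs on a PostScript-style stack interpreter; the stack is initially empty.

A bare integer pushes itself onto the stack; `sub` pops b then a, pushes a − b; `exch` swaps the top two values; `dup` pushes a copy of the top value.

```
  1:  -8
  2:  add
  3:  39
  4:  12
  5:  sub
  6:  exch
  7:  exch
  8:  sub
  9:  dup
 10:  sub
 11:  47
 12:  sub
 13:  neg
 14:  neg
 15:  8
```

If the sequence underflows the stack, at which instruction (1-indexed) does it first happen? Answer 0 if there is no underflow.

-8  -8
add  — needs 2 operands, stack has 1 → underflow

2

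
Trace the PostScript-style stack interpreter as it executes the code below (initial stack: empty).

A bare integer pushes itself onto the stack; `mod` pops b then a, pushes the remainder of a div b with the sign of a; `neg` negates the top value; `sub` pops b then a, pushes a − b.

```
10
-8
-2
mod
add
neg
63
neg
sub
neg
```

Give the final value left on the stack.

-53

10   10
-8   10 -8
-2   10 -8 -2
mod  10 0
add  10
neg  -10
63   -10 63
neg  -10 -63
sub  53
neg  -53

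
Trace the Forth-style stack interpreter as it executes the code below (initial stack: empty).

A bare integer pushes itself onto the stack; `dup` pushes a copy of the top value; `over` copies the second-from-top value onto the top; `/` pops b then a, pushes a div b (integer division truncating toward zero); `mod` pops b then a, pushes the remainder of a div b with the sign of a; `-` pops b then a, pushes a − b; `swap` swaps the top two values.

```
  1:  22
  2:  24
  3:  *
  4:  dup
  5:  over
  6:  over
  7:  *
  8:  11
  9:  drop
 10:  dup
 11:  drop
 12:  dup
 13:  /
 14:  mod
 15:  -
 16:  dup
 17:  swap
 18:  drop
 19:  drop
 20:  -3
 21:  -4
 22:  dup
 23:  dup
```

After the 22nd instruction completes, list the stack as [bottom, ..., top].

[-3, -4, -4]

22   : [22]
24   : [22, 24]
*    : [528]
dup  : [528, 528]
over : [528, 528, 528]
over : [528, 528, 528, 528]
*    : [528, 528, 278784]
11   : [528, 528, 278784, 11]
drop : [528, 528, 278784]
dup  : [528, 528, 278784, 278784]
drop : [528, 528, 278784]
dup  : [528, 528, 278784, 278784]
/    : [528, 528, 1]
mod  : [528, 0]
-    : [528]
dup  : [528, 528]
swap : [528, 528]
drop : [528]
drop : []
-3   : [-3]
-4   : [-3, -4]
dup  : [-3, -4, -4]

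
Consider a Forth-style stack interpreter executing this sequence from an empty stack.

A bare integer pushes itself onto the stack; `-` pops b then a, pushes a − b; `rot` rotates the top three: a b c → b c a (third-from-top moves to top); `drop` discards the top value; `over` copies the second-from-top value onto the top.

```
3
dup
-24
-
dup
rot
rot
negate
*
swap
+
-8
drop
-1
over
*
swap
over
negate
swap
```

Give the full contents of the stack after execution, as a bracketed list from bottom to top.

3      : [3]
dup    : [3, 3]
-24    : [3, 3, -24]
-      : [3, 27]
dup    : [3, 27, 27]
rot    : [27, 27, 3]
rot    : [27, 3, 27]
negate : [27, 3, -27]
*      : [27, -81]
swap   : [-81, 27]
+      : [-54]
-8     : [-54, -8]
drop   : [-54]
-1     : [-54, -1]
over   : [-54, -1, -54]
*      : [-54, 54]
swap   : [54, -54]
over   : [54, -54, 54]
negate : [54, -54, -54]
swap   : [54, -54, -54]

[54, -54, -54]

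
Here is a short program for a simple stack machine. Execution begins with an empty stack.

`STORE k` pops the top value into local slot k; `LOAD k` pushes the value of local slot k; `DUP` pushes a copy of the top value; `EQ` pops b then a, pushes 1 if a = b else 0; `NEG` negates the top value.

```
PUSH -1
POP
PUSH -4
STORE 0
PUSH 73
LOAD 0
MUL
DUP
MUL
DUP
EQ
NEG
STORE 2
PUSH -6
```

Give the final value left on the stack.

-6

PUSH -1 -> [-1]
POP     -> []
PUSH -4 -> [-4]
STORE 0 -> []
PUSH 73 -> [73]
LOAD 0  -> [73, -4]
MUL     -> [-292]
DUP     -> [-292, -292]
MUL     -> [85264]
DUP     -> [85264, 85264]
EQ      -> [1]
NEG     -> [-1]
STORE 2 -> []
PUSH -6 -> [-6]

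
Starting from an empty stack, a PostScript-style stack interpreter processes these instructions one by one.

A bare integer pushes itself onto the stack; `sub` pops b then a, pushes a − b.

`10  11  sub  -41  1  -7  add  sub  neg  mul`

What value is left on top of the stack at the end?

10   [10]
11   [10, 11]
sub  [-1]
-41  [-1, -41]
1    [-1, -41, 1]
-7   [-1, -41, 1, -7]
add  [-1, -41, -6]
sub  [-1, -35]
neg  [-1, 35]
mul  [-35]

-35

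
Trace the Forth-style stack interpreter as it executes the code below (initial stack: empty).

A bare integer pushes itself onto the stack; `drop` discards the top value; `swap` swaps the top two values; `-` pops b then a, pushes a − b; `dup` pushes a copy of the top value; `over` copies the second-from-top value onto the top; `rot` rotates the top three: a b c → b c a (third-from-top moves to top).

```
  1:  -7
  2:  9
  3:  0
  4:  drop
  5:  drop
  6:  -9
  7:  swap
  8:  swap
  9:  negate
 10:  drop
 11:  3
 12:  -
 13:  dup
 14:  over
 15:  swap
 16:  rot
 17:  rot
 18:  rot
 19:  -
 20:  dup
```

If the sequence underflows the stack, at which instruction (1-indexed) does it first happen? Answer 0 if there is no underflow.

0

-7      [-7]
9       [-7, 9]
0       [-7, 9, 0]
drop    [-7, 9]
drop    [-7]
-9      [-7, -9]
swap    [-9, -7]
swap    [-7, -9]
negate  [-7, 9]
drop    [-7]
3       [-7, 3]
-       [-10]
dup     [-10, -10]
over    [-10, -10, -10]
swap    [-10, -10, -10]
rot     [-10, -10, -10]
rot     [-10, -10, -10]
rot     [-10, -10, -10]
-       [-10, 0]
dup     [-10, 0, 0]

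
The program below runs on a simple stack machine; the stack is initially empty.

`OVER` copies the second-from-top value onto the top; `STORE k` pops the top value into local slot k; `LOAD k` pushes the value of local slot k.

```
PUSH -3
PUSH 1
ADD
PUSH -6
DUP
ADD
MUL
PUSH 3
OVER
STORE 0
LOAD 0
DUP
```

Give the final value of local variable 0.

24

PUSH -3 → -3
PUSH 1  → -3 1
ADD     → -2
PUSH -6 → -2 -6
DUP     → -2 -6 -6
ADD     → -2 -12
MUL     → 24
PUSH 3  → 24 3
OVER    → 24 3 24
STORE 0 → 24 3
LOAD 0  → 24 3 24
DUP     → 24 3 24 24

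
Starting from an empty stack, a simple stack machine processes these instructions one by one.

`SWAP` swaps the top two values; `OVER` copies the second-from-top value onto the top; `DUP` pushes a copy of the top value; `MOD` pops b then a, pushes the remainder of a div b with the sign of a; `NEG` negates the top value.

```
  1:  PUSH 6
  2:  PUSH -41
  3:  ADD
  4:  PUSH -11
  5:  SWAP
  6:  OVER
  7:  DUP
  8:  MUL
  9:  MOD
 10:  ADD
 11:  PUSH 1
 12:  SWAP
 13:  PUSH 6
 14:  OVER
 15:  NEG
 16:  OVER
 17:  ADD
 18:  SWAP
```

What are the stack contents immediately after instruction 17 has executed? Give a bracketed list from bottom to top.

PUSH 6    6
PUSH -41  6 -41
ADD       -35
PUSH -11  -35 -11
SWAP      -11 -35
OVER      -11 -35 -11
DUP       -11 -35 -11 -11
MUL       -11 -35 121
MOD       -11 -35
ADD       -46
PUSH 1    -46 1
SWAP      1 -46
PUSH 6    1 -46 6
OVER      1 -46 6 -46
NEG       1 -46 6 46
OVER      1 -46 6 46 6
ADD       1 -46 6 52

[1, -46, 6, 52]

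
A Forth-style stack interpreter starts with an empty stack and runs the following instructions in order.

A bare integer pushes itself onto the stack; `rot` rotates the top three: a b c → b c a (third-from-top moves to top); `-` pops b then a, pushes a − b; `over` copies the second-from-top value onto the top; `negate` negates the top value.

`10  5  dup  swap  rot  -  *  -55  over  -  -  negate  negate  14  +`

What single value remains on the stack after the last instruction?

10     -> 10
5      -> 10 5
dup    -> 10 5 5
swap   -> 10 5 5
rot    -> 5 5 10
-      -> 5 -5
*      -> -25
-55    -> -25 -55
over   -> -25 -55 -25
-      -> -25 -30
-      -> 5
negate -> -5
negate -> 5
14     -> 5 14
+      -> 19

19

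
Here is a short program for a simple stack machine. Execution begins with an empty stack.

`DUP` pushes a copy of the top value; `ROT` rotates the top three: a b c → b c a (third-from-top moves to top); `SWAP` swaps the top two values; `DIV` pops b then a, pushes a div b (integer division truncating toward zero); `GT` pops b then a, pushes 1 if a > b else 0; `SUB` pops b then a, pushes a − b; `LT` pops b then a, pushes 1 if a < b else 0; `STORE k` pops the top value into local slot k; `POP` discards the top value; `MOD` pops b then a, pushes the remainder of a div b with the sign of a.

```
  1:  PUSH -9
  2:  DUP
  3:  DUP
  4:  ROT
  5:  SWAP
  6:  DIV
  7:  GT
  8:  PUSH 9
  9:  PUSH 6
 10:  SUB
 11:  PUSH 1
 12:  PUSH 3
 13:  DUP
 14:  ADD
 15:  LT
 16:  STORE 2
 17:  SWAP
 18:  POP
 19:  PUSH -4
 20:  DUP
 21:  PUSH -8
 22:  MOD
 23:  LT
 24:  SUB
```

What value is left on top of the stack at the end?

PUSH -9 → [-9]
DUP     → [-9, -9]
DUP     → [-9, -9, -9]
ROT     → [-9, -9, -9]
SWAP    → [-9, -9, -9]
DIV     → [-9, 1]
GT      → [0]
PUSH 9  → [0, 9]
PUSH 6  → [0, 9, 6]
SUB     → [0, 3]
PUSH 1  → [0, 3, 1]
PUSH 3  → [0, 3, 1, 3]
DUP     → [0, 3, 1, 3, 3]
ADD     → [0, 3, 1, 6]
LT      → [0, 3, 1]
STORE 2 → [0, 3]
SWAP    → [3, 0]
POP     → [3]
PUSH -4 → [3, -4]
DUP     → [3, -4, -4]
PUSH -8 → [3, -4, -4, -8]
MOD     → [3, -4, -4]
LT      → [3, 0]
SUB     → [3]

3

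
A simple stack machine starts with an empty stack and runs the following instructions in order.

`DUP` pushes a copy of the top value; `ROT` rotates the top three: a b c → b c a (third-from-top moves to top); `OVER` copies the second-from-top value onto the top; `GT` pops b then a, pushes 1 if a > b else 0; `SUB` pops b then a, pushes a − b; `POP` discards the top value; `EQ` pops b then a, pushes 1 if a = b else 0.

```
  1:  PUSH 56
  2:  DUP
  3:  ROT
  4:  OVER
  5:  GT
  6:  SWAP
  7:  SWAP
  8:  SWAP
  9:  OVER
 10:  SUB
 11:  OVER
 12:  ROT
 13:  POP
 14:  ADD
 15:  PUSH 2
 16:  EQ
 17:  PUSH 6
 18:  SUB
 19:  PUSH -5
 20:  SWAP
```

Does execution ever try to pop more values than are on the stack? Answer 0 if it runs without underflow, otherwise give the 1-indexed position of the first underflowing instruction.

3

PUSH 56  56
DUP      56 56
ROT  — needs 3 operands, stack has 2 → underflow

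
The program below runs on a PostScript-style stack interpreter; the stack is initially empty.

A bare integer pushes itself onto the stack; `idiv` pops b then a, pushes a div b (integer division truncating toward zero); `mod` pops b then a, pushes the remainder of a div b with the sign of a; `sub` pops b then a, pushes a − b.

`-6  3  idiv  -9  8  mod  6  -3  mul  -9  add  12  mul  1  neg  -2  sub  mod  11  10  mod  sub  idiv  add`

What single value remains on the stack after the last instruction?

-6    [-6]
3     [-6, 3]
idiv  [-2]
-9    [-2, -9]
8     [-2, -9, 8]
mod   [-2, -1]
6     [-2, -1, 6]
-3    [-2, -1, 6, -3]
mul   [-2, -1, -18]
-9    [-2, -1, -18, -9]
add   [-2, -1, -27]
12    [-2, -1, -27, 12]
mul   [-2, -1, -324]
1     [-2, -1, -324, 1]
neg   [-2, -1, -324, -1]
-2    [-2, -1, -324, -1, -2]
sub   [-2, -1, -324, 1]
mod   [-2, -1, 0]
11    [-2, -1, 0, 11]
10    [-2, -1, 0, 11, 10]
mod   [-2, -1, 0, 1]
sub   [-2, -1, -1]
idiv  [-2, 1]
add   [-1]

-1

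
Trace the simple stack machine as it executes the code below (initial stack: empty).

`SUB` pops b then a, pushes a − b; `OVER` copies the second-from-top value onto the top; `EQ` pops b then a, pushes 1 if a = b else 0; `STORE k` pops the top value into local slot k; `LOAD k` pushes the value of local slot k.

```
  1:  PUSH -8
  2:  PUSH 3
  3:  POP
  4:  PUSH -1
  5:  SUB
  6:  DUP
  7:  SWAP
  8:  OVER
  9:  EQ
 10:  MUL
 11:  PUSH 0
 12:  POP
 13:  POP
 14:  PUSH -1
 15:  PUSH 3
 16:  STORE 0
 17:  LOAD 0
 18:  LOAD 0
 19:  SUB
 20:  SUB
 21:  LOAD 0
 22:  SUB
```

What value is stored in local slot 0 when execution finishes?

3

PUSH -8 → -8
PUSH 3  → -8 3
POP     → -8
PUSH -1 → -8 -1
SUB     → -7
DUP     → -7 -7
SWAP    → -7 -7
OVER    → -7 -7 -7
EQ      → -7 1
MUL     → -7
PUSH 0  → -7 0
POP     → -7
POP     → (empty)
PUSH -1 → -1
PUSH 3  → -1 3
STORE 0 → -1
LOAD 0  → -1 3
LOAD 0  → -1 3 3
SUB     → -1 0
SUB     → -1
LOAD 0  → -1 3
SUB     → -4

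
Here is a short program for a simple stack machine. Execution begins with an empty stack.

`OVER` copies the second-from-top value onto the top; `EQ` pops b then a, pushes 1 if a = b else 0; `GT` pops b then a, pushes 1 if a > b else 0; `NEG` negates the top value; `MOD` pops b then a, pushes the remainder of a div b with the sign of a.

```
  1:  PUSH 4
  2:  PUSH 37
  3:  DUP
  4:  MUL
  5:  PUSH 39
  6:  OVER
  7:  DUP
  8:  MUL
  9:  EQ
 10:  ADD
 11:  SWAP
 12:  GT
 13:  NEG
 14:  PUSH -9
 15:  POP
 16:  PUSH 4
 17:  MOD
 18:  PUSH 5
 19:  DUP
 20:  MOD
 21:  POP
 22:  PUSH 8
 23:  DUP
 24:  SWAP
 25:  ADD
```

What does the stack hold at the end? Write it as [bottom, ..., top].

PUSH 4  → 4
PUSH 37 → 4 37
DUP     → 4 37 37
MUL     → 4 1369
PUSH 39 → 4 1369 39
OVER    → 4 1369 39 1369
DUP     → 4 1369 39 1369 1369
MUL     → 4 1369 39 1874161
EQ      → 4 1369 0
ADD     → 4 1369
SWAP    → 1369 4
GT      → 1
NEG     → -1
PUSH -9 → -1 -9
POP     → -1
PUSH 4  → -1 4
MOD     → -1
PUSH 5  → -1 5
DUP     → -1 5 5
MOD     → -1 0
POP     → -1
PUSH 8  → -1 8
DUP     → -1 8 8
SWAP    → -1 8 8
ADD     → -1 16

[-1, 16]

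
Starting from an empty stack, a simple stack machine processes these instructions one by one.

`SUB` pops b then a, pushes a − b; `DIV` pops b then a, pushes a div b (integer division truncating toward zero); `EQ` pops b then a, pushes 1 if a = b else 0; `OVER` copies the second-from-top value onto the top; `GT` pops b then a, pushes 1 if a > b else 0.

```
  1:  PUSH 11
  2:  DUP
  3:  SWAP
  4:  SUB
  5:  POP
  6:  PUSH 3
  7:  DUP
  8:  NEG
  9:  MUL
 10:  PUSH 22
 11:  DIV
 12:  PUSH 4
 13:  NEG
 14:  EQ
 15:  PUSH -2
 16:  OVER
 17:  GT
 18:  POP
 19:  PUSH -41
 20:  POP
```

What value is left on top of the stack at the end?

0

PUSH 11  → 11
DUP      → 11 11
SWAP     → 11 11
SUB      → 0
POP      → (empty)
PUSH 3   → 3
DUP      → 3 3
NEG      → 3 -3
MUL      → -9
PUSH 22  → -9 22
DIV      → 0
PUSH 4   → 0 4
NEG      → 0 -4
EQ       → 0
PUSH -2  → 0 -2
OVER     → 0 -2 0
GT       → 0 0
POP      → 0
PUSH -41 → 0 -41
POP      → 0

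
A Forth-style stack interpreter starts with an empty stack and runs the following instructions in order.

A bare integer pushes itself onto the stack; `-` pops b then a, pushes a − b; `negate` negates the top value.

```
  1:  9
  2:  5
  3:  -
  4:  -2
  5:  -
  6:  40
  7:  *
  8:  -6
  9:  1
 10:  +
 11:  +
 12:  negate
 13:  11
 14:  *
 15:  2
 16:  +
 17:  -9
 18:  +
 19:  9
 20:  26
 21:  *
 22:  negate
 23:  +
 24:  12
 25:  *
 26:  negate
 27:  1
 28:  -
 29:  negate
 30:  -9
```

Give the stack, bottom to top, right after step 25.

[-33912]

9      : [9]
5      : [9, 5]
-      : [4]
-2     : [4, -2]
-      : [6]
40     : [6, 40]
*      : [240]
-6     : [240, -6]
1      : [240, -6, 1]
+      : [240, -5]
+      : [235]
negate : [-235]
11     : [-235, 11]
*      : [-2585]
2      : [-2585, 2]
+      : [-2583]
-9     : [-2583, -9]
+      : [-2592]
9      : [-2592, 9]
26     : [-2592, 9, 26]
*      : [-2592, 234]
negate : [-2592, -234]
+      : [-2826]
12     : [-2826, 12]
*      : [-33912]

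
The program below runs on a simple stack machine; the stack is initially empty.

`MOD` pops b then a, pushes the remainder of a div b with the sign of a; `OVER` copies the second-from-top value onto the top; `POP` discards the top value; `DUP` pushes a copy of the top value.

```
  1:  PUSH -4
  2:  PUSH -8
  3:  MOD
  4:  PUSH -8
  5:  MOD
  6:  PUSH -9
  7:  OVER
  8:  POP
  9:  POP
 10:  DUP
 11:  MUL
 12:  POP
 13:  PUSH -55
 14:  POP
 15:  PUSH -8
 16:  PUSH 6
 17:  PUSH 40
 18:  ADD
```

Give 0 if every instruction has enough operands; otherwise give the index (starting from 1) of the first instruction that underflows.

PUSH -4  -> [-4]
PUSH -8  -> [-4, -8]
MOD      -> [-4]
PUSH -8  -> [-4, -8]
MOD      -> [-4]
PUSH -9  -> [-4, -9]
OVER     -> [-4, -9, -4]
POP      -> [-4, -9]
POP      -> [-4]
DUP      -> [-4, -4]
MUL      -> [16]
POP      -> []
PUSH -55 -> [-55]
POP      -> []
PUSH -8  -> [-8]
PUSH 6   -> [-8, 6]
PUSH 40  -> [-8, 6, 40]
ADD      -> [-8, 46]

0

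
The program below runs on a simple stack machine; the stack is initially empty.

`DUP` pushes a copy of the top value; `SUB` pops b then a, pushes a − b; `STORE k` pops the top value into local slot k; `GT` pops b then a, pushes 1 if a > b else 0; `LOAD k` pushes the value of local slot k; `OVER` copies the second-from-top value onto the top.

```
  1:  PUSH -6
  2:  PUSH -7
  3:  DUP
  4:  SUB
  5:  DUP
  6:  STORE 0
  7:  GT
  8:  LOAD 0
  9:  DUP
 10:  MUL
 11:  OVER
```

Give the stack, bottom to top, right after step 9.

PUSH -6  [-6]
PUSH -7  [-6, -7]
DUP      [-6, -7, -7]
SUB      [-6, 0]
DUP      [-6, 0, 0]
STORE 0  [-6, 0]
GT       [0]
LOAD 0   [0, 0]
DUP      [0, 0, 0]

[0, 0, 0]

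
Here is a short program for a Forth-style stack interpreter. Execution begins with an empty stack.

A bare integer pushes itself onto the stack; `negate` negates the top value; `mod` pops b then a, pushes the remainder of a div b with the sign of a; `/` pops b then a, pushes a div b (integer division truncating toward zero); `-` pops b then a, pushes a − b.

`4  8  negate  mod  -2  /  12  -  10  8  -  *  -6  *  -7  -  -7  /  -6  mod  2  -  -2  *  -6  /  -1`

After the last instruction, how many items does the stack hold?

2

4      → [4]
8      → [4, 8]
negate → [4, -8]
mod    → [4]
-2     → [4, -2]
/      → [-2]
12     → [-2, 12]
-      → [-14]
10     → [-14, 10]
8      → [-14, 10, 8]
-      → [-14, 2]
*      → [-28]
-6     → [-28, -6]
*      → [168]
-7     → [168, -7]
-      → [175]
-7     → [175, -7]
/      → [-25]
-6     → [-25, -6]
mod    → [-1]
2      → [-1, 2]
-      → [-3]
-2     → [-3, -2]
*      → [6]
-6     → [6, -6]
/      → [-1]
-1     → [-1, -1]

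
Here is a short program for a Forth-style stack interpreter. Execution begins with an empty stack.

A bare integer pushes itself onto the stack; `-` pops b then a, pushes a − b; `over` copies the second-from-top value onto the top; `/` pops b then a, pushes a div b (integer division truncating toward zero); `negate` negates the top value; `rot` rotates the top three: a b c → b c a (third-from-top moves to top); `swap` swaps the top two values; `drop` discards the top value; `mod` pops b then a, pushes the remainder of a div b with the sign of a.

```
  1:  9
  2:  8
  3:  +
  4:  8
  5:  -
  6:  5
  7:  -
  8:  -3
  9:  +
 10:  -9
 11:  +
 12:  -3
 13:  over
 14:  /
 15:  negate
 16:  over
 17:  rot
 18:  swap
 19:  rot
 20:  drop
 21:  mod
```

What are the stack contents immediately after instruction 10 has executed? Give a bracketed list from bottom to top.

[1, -9]

9   9
8   9 8
+   17
8   17 8
-   9
5   9 5
-   4
-3  4 -3
+   1
-9  1 -9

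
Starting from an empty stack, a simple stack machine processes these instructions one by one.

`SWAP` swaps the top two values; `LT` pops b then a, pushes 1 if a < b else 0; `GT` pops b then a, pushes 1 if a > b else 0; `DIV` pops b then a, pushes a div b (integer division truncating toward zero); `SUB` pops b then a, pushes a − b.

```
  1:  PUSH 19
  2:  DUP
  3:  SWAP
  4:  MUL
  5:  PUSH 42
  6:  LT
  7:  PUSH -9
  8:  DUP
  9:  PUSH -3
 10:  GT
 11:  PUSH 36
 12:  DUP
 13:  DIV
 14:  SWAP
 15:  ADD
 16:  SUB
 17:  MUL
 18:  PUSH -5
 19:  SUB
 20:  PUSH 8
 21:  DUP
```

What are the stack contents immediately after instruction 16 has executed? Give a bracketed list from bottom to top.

[0, -10]

PUSH 19 -> [19]
DUP     -> [19, 19]
SWAP    -> [19, 19]
MUL     -> [361]
PUSH 42 -> [361, 42]
LT      -> [0]
PUSH -9 -> [0, -9]
DUP     -> [0, -9, -9]
PUSH -3 -> [0, -9, -9, -3]
GT      -> [0, -9, 0]
PUSH 36 -> [0, -9, 0, 36]
DUP     -> [0, -9, 0, 36, 36]
DIV     -> [0, -9, 0, 1]
SWAP    -> [0, -9, 1, 0]
ADD     -> [0, -9, 1]
SUB     -> [0, -10]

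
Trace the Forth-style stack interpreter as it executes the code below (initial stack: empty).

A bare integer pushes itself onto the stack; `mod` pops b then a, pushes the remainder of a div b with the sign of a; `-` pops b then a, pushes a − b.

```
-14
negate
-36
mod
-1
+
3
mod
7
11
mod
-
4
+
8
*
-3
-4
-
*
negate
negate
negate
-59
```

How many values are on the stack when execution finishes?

-14    → [-14]
negate → [14]
-36    → [14, -36]
mod    → [14]
-1     → [14, -1]
+      → [13]
3      → [13, 3]
mod    → [1]
7      → [1, 7]
11     → [1, 7, 11]
mod    → [1, 7]
-      → [-6]
4      → [-6, 4]
+      → [-2]
8      → [-2, 8]
*      → [-16]
-3     → [-16, -3]
-4     → [-16, -3, -4]
-      → [-16, 1]
*      → [-16]
negate → [16]
negate → [-16]
negate → [16]
-59    → [16, -59]

2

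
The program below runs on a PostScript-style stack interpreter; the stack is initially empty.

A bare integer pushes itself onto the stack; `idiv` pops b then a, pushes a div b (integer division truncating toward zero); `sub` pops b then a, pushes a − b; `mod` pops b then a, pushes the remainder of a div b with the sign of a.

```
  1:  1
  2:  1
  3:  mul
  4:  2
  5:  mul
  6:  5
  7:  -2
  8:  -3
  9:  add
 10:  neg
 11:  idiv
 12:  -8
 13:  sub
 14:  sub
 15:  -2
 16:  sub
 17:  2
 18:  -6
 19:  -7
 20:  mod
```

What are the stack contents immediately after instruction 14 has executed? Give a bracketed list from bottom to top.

1     1
1     1 1
mul   1
2     1 2
mul   2
5     2 5
-2    2 5 -2
-3    2 5 -2 -3
add   2 5 -5
neg   2 5 5
idiv  2 1
-8    2 1 -8
sub   2 9
sub   -7

[-7]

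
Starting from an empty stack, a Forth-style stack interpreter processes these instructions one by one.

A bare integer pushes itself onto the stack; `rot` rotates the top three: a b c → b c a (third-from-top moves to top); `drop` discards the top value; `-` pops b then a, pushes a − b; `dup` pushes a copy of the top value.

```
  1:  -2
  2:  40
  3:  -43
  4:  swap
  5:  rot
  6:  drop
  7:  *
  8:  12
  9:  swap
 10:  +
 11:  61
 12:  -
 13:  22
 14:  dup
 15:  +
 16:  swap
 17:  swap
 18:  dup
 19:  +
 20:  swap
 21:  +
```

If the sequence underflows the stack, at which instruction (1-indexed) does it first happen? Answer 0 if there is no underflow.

-2    -2
40    -2 40
-43   -2 40 -43
swap  -2 -43 40
rot   -43 40 -2
drop  -43 40
*     -1720
12    -1720 12
swap  12 -1720
+     -1708
61    -1708 61
-     -1769
22    -1769 22
dup   -1769 22 22
+     -1769 44
swap  44 -1769
swap  -1769 44
dup   -1769 44 44
+     -1769 88
swap  88 -1769
+     -1681

0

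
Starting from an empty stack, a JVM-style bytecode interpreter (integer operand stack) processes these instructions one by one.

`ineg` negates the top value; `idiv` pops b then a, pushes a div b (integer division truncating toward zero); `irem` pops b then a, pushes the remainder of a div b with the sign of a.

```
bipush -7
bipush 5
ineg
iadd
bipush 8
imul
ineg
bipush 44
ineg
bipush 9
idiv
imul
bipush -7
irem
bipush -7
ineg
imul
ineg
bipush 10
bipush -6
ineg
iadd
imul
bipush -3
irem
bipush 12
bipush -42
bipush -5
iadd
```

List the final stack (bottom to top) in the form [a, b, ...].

[0, 12, -47]

bipush -7   -7
bipush 5    -7 5
ineg        -7 -5
iadd        -12
bipush 8    -12 8
imul        -96
ineg        96
bipush 44   96 44
ineg        96 -44
bipush 9    96 -44 9
idiv        96 -4
imul        -384
bipush -7   -384 -7
irem        -6
bipush -7   -6 -7
ineg        -6 7
imul        -42
ineg        42
bipush 10   42 10
bipush -6   42 10 -6
ineg        42 10 6
iadd        42 16
imul        672
bipush -3   672 -3
irem        0
bipush 12   0 12
bipush -42  0 12 -42
bipush -5   0 12 -42 -5
iadd        0 12 -47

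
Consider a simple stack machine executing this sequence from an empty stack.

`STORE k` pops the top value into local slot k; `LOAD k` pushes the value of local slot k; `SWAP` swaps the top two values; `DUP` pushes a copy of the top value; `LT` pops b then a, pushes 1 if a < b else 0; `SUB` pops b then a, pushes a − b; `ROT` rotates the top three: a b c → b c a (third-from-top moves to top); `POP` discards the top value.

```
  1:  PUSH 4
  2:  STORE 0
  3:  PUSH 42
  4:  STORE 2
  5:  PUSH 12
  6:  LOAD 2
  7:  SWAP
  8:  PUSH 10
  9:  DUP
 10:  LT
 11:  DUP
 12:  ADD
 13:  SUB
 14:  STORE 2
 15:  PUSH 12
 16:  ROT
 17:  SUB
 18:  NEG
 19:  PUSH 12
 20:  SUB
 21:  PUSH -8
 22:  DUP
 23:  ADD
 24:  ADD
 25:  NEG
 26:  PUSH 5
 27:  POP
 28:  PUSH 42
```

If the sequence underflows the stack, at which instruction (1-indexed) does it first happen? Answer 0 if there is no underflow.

PUSH 4  -> 4
STORE 0 -> (empty)
PUSH 42 -> 42
STORE 2 -> (empty)
PUSH 12 -> 12
LOAD 2  -> 12 42
SWAP    -> 42 12
PUSH 10 -> 42 12 10
DUP     -> 42 12 10 10
LT      -> 42 12 0
DUP     -> 42 12 0 0
ADD     -> 42 12 0
SUB     -> 42 12
STORE 2 -> 42
PUSH 12 -> 42 12
ROT  — needs 3 operands, stack has 2 → underflow

16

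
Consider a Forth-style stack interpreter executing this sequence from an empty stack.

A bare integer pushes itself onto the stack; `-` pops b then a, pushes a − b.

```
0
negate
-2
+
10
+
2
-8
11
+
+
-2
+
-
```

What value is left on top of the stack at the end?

0       [0]
negate  [0]
-2      [0, -2]
+       [-2]
10      [-2, 10]
+       [8]
2       [8, 2]
-8      [8, 2, -8]
11      [8, 2, -8, 11]
+       [8, 2, 3]
+       [8, 5]
-2      [8, 5, -2]
+       [8, 3]
-       [5]

5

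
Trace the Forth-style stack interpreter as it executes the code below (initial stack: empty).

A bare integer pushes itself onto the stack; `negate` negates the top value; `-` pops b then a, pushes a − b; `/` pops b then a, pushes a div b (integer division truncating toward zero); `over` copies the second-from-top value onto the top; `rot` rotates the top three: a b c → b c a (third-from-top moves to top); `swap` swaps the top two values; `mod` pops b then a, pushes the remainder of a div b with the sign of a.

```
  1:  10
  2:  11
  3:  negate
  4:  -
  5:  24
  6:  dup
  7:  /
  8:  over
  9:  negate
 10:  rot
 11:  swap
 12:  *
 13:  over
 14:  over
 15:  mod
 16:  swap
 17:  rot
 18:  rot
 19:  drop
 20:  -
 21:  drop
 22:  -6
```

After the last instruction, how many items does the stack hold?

10     → 10
11     → 10 11
negate → 10 -11
-      → 21
24     → 21 24
dup    → 21 24 24
/      → 21 1
over   → 21 1 21
negate → 21 1 -21
rot    → 1 -21 21
swap   → 1 21 -21
*      → 1 -441
over   → 1 -441 1
over   → 1 -441 1 -441
mod    → 1 -441 1
swap   → 1 1 -441
rot    → 1 -441 1
rot    → -441 1 1
drop   → -441 1
-      → -442
drop   → (empty)
-6     → -6

1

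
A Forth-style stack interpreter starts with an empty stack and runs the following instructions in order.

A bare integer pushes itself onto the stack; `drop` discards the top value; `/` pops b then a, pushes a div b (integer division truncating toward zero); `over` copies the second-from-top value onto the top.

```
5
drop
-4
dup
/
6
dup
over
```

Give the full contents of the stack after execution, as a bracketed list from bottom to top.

5    : [5]
drop : []
-4   : [-4]
dup  : [-4, -4]
/    : [1]
6    : [1, 6]
dup  : [1, 6, 6]
over : [1, 6, 6, 6]

[1, 6, 6, 6]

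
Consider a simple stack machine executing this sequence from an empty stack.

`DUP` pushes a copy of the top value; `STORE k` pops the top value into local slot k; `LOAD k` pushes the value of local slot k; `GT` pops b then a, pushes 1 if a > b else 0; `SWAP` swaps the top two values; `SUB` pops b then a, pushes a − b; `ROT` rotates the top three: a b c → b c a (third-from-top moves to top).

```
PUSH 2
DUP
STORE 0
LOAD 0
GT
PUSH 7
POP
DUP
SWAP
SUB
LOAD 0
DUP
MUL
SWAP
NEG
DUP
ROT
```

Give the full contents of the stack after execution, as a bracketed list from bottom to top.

[0, 0, 4]

PUSH 2  : 2
DUP     : 2 2
STORE 0 : 2
LOAD 0  : 2 2
GT      : 0
PUSH 7  : 0 7
POP     : 0
DUP     : 0 0
SWAP    : 0 0
SUB     : 0
LOAD 0  : 0 2
DUP     : 0 2 2
MUL     : 0 4
SWAP    : 4 0
NEG     : 4 0
DUP     : 4 0 0
ROT     : 0 0 4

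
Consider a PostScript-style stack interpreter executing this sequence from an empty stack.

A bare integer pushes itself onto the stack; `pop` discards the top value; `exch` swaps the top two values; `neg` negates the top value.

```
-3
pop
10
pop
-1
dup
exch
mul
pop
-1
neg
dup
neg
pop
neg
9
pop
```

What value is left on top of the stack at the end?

-1

-3   → [-3]
pop  → []
10   → [10]
pop  → []
-1   → [-1]
dup  → [-1, -1]
exch → [-1, -1]
mul  → [1]
pop  → []
-1   → [-1]
neg  → [1]
dup  → [1, 1]
neg  → [1, -1]
pop  → [1]
neg  → [-1]
9    → [-1, 9]
pop  → [-1]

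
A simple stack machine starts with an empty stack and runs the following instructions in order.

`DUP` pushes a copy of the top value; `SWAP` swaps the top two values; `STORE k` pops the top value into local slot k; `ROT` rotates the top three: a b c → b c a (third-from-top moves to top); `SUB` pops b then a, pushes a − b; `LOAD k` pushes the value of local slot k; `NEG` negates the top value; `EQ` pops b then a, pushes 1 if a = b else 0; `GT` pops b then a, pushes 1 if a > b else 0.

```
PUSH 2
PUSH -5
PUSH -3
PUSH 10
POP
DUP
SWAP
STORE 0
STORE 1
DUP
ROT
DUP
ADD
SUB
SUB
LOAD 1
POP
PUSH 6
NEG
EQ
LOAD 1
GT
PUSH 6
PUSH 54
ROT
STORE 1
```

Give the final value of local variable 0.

-3

PUSH 2  → [2]
PUSH -5 → [2, -5]
PUSH -3 → [2, -5, -3]
PUSH 10 → [2, -5, -3, 10]
POP     → [2, -5, -3]
DUP     → [2, -5, -3, -3]
SWAP    → [2, -5, -3, -3]
STORE 0 → [2, -5, -3]
STORE 1 → [2, -5]
DUP     → [2, -5, -5]
ROT     → [-5, -5, 2]
DUP     → [-5, -5, 2, 2]
ADD     → [-5, -5, 4]
SUB     → [-5, -9]
SUB     → [4]
LOAD 1  → [4, -3]
POP     → [4]
PUSH 6  → [4, 6]
NEG     → [4, -6]
EQ      → [0]
LOAD 1  → [0, -3]
GT      → [1]
PUSH 6  → [1, 6]
PUSH 54 → [1, 6, 54]
ROT     → [6, 54, 1]
STORE 1 → [6, 54]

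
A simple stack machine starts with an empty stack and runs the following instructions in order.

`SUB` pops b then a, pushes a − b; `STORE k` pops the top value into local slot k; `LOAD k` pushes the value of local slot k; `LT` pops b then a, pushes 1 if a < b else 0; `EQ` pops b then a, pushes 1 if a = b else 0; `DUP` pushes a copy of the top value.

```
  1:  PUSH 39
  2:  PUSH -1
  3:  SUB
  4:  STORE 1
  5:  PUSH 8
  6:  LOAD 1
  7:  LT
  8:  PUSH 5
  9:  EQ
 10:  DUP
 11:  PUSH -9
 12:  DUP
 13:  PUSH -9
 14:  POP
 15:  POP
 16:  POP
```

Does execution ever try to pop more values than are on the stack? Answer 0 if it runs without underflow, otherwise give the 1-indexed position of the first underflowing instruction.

0

PUSH 39  [39]
PUSH -1  [39, -1]
SUB      [40]
STORE 1  []
PUSH 8   [8]
LOAD 1   [8, 40]
LT       [1]
PUSH 5   [1, 5]
EQ       [0]
DUP      [0, 0]
PUSH -9  [0, 0, -9]
DUP      [0, 0, -9, -9]
PUSH -9  [0, 0, -9, -9, -9]
POP      [0, 0, -9, -9]
POP      [0, 0, -9]
POP      [0, 0]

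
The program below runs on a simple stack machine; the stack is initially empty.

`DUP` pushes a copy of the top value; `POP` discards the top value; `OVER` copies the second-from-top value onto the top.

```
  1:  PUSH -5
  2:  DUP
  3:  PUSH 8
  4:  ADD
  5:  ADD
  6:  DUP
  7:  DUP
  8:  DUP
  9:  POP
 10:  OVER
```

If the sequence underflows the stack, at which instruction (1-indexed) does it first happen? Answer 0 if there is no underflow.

PUSH -5 → [-5]
DUP     → [-5, -5]
PUSH 8  → [-5, -5, 8]
ADD     → [-5, 3]
ADD     → [-2]
DUP     → [-2, -2]
DUP     → [-2, -2, -2]
DUP     → [-2, -2, -2, -2]
POP     → [-2, -2, -2]
OVER    → [-2, -2, -2, -2]

0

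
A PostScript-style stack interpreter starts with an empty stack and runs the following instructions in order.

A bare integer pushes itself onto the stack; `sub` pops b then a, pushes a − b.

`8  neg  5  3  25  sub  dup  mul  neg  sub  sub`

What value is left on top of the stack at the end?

-497

8   -> 8
neg -> -8
5   -> -8 5
3   -> -8 5 3
25  -> -8 5 3 25
sub -> -8 5 -22
dup -> -8 5 -22 -22
mul -> -8 5 484
neg -> -8 5 -484
sub -> -8 489
sub -> -497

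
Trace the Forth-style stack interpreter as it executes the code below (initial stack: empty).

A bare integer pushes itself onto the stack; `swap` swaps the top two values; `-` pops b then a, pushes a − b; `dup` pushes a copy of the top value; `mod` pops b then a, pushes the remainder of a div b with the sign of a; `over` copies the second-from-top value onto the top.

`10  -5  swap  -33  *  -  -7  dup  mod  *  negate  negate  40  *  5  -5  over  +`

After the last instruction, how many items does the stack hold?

3

10     -> [10]
-5     -> [10, -5]
swap   -> [-5, 10]
-33    -> [-5, 10, -33]
*      -> [-5, -330]
-      -> [325]
-7     -> [325, -7]
dup    -> [325, -7, -7]
mod    -> [325, 0]
*      -> [0]
negate -> [0]
negate -> [0]
40     -> [0, 40]
*      -> [0]
5      -> [0, 5]
-5     -> [0, 5, -5]
over   -> [0, 5, -5, 5]
+      -> [0, 5, 0]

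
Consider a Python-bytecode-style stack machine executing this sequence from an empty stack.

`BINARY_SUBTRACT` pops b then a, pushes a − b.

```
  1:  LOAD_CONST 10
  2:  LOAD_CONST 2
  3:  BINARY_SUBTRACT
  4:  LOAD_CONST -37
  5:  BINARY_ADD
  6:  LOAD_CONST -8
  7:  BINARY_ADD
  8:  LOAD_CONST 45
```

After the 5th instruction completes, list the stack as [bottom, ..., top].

LOAD_CONST 10   : [10]
LOAD_CONST 2    : [10, 2]
BINARY_SUBTRACT : [8]
LOAD_CONST -37  : [8, -37]
BINARY_ADD      : [-29]

[-29]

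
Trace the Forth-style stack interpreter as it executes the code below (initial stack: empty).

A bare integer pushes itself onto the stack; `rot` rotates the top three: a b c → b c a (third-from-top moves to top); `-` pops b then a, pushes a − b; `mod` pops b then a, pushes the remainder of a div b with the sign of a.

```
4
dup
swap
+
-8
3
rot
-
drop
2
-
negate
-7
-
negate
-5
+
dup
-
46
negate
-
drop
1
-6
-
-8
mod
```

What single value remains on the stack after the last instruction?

7

4      -> [4]
dup    -> [4, 4]
swap   -> [4, 4]
+      -> [8]
-8     -> [8, -8]
3      -> [8, -8, 3]
rot    -> [-8, 3, 8]
-      -> [-8, -5]
drop   -> [-8]
2      -> [-8, 2]
-      -> [-10]
negate -> [10]
-7     -> [10, -7]
-      -> [17]
negate -> [-17]
-5     -> [-17, -5]
+      -> [-22]
dup    -> [-22, -22]
-      -> [0]
46     -> [0, 46]
negate -> [0, -46]
-      -> [46]
drop   -> []
1      -> [1]
-6     -> [1, -6]
-      -> [7]
-8     -> [7, -8]
mod    -> [7]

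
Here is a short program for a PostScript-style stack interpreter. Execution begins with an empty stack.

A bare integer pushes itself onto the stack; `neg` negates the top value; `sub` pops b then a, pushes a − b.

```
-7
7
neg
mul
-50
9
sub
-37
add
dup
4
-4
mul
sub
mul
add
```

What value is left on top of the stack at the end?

-7  -> -7
7   -> -7 7
neg -> -7 -7
mul -> 49
-50 -> 49 -50
9   -> 49 -50 9
sub -> 49 -59
-37 -> 49 -59 -37
add -> 49 -96
dup -> 49 -96 -96
4   -> 49 -96 -96 4
-4  -> 49 -96 -96 4 -4
mul -> 49 -96 -96 -16
sub -> 49 -96 -80
mul -> 49 7680
add -> 7729

7729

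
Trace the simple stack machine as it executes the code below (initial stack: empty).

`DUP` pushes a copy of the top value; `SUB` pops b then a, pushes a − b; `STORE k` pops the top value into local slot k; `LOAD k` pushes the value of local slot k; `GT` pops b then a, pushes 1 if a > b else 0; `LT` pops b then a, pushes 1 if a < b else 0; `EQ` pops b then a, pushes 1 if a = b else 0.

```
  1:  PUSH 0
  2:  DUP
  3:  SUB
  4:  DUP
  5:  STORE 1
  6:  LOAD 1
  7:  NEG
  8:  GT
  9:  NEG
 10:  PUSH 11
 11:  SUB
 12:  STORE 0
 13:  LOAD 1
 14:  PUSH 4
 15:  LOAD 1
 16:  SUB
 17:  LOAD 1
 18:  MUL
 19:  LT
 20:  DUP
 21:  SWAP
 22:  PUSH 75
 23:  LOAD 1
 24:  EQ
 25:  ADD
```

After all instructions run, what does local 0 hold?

-11

PUSH 0   [0]
DUP      [0, 0]
SUB      [0]
DUP      [0, 0]
STORE 1  [0]
LOAD 1   [0, 0]
NEG      [0, 0]
GT       [0]
NEG      [0]
PUSH 11  [0, 11]
SUB      [-11]
STORE 0  []
LOAD 1   [0]
PUSH 4   [0, 4]
LOAD 1   [0, 4, 0]
SUB      [0, 4]
LOAD 1   [0, 4, 0]
MUL      [0, 0]
LT       [0]
DUP      [0, 0]
SWAP     [0, 0]
PUSH 75  [0, 0, 75]
LOAD 1   [0, 0, 75, 0]
EQ       [0, 0, 0]
ADD      [0, 0]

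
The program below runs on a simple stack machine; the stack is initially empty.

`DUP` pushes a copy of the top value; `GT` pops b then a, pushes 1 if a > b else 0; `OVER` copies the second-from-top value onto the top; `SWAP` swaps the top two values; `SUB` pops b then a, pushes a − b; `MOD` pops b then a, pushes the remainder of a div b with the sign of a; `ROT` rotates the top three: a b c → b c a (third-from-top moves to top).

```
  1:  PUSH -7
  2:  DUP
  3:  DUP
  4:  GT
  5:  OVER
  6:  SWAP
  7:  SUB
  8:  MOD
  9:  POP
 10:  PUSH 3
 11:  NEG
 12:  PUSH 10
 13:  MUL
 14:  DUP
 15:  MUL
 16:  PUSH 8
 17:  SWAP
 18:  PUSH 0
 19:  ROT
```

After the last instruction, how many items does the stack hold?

3

PUSH -7 -> [-7]
DUP     -> [-7, -7]
DUP     -> [-7, -7, -7]
GT      -> [-7, 0]
OVER    -> [-7, 0, -7]
SWAP    -> [-7, -7, 0]
SUB     -> [-7, -7]
MOD     -> [0]
POP     -> []
PUSH 3  -> [3]
NEG     -> [-3]
PUSH 10 -> [-3, 10]
MUL     -> [-30]
DUP     -> [-30, -30]
MUL     -> [900]
PUSH 8  -> [900, 8]
SWAP    -> [8, 900]
PUSH 0  -> [8, 900, 0]
ROT     -> [900, 0, 8]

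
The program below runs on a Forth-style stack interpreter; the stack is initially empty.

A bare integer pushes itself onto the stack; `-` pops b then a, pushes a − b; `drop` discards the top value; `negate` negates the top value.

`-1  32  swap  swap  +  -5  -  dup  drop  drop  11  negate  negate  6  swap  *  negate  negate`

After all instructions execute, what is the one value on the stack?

-1     → -1
32     → -1 32
swap   → 32 -1
swap   → -1 32
+      → 31
-5     → 31 -5
-      → 36
dup    → 36 36
drop   → 36
drop   → (empty)
11     → 11
negate → -11
negate → 11
6      → 11 6
swap   → 6 11
*      → 66
negate → -66
negate → 66

66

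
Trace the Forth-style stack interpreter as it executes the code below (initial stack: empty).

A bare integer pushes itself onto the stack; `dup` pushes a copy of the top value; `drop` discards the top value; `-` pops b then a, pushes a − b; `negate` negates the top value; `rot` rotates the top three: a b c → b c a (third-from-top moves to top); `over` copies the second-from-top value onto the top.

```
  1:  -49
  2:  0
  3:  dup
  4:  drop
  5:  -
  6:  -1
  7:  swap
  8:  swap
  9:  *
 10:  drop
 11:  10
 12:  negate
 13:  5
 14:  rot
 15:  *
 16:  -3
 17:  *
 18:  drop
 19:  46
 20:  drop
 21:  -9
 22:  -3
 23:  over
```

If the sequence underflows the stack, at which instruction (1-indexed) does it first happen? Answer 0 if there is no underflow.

-49    : [-49]
0      : [-49, 0]
dup    : [-49, 0, 0]
drop   : [-49, 0]
-      : [-49]
-1     : [-49, -1]
swap   : [-1, -49]
swap   : [-49, -1]
*      : [49]
drop   : []
10     : [10]
negate : [-10]
5      : [-10, 5]
rot  — needs 3 operands, stack has 2 → underflow

14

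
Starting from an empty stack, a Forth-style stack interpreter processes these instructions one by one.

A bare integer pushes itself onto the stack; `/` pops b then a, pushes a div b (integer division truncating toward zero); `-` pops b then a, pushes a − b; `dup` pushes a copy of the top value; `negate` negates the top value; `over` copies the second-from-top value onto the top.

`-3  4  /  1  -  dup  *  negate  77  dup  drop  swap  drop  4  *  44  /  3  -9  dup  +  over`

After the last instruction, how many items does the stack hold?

4

-3     → [-3]
4      → [-3, 4]
/      → [0]
1      → [0, 1]
-      → [-1]
dup    → [-1, -1]
*      → [1]
negate → [-1]
77     → [-1, 77]
dup    → [-1, 77, 77]
drop   → [-1, 77]
swap   → [77, -1]
drop   → [77]
4      → [77, 4]
*      → [308]
44     → [308, 44]
/      → [7]
3      → [7, 3]
-9     → [7, 3, -9]
dup    → [7, 3, -9, -9]
+      → [7, 3, -18]
over   → [7, 3, -18, 3]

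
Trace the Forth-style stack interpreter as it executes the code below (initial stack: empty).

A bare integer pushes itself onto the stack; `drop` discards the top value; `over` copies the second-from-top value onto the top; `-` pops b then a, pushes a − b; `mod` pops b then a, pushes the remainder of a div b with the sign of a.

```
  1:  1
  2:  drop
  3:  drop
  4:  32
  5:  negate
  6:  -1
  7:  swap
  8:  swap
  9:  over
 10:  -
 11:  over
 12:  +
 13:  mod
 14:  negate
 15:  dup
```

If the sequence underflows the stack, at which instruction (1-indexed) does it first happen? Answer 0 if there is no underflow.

3

1    -> 1
drop -> (empty)
drop  — needs 1 operand, stack has 0 → underflow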